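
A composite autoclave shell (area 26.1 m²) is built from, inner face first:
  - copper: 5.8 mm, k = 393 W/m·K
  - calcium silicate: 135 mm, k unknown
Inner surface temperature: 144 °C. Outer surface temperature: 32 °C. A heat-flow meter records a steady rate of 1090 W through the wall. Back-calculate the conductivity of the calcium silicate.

k ≈ 0.0503 W/(m·K)

Thermal resistances in series:
R_copper = L/(kA) = 0.0058/(393×26.1) = 5.655×10^-7 K/W
Sum of known resistances R_other = 5.655×10^-7 K/W
Total R = ΔT/Q = 112/1090 = 0.1028 K/W
R_calcium silicate = R_total − R_other = 0.1028 K/W
k = L/(R·A) = 0.135/(0.1028×26.1)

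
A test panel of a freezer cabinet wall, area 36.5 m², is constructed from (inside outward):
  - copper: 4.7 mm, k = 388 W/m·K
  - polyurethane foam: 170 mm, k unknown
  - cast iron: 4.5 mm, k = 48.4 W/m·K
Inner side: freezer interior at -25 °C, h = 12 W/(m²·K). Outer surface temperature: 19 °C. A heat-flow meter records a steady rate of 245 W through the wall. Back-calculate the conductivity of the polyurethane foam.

Using the resistance-network approach (series):
R_inner film = 1/(h_i·A) = 1/(12×36.5) = 0.002283 K/W
R_copper = L/(kA) = 0.0047/(388×36.5) = 3.319×10^-7 K/W
R_cast iron = L/(kA) = 0.0045/(48.4×36.5) = 2.547×10^-6 K/W
Sum of known resistances R_other = 0.002286 K/W
Total R = ΔT/Q = 44/245 = 0.1796 K/W
R_polyurethane foam = R_total − R_other = 0.1773 K/W
k = L/(R·A) = 0.17/(0.1773×36.5)

k ≈ 0.0263 W/(m·K)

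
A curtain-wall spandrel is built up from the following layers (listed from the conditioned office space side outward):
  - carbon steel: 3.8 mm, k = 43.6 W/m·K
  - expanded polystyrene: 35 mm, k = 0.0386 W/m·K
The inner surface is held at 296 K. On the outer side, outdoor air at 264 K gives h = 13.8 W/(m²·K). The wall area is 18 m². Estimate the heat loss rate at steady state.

Using the resistance-network approach (series):
R_carbon steel = L/(kA) = 0.0038/(43.6×18) = 4.842×10^-6 K/W
R_expanded polystyrene = L/(kA) = 0.035/(0.0386×18) = 0.05037 K/W
R_outer film = 1/(h_o·A) = 1/(13.8×18) = 0.004026 K/W
R_total = 0.0544 K/W
Q = ΔT / R_total = 32 / 0.0544

Q ≈ 588 W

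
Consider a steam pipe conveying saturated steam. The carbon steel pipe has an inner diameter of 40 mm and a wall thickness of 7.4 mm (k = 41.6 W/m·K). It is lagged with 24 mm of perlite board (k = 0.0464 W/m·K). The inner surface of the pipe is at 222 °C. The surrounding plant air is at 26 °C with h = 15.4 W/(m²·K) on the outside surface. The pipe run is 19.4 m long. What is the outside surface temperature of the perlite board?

T ≈ 42.7 °C

Treating each annulus and film as a series resistance:
R_carbon steel pipe wall = ln(27.4/20)/(2π×41.6×19.4) = 6.208×10^-5 K/W
R_perlite board = ln(51.4/27.4)/(2π×0.0464×19.4) = 0.1112 K/W
R_outer film = 1/(h_o·2πr_oL) = 1/(15.4×2π×0.0514×19.4) = 0.01036 K/W
R_total = 0.1217 K/W
Q = ΔT/R_total = 196/0.1217
Q = 1610 W
T_interface = T_inner − Q·ΣR(inner→interface) = 222 − 1610×0.1113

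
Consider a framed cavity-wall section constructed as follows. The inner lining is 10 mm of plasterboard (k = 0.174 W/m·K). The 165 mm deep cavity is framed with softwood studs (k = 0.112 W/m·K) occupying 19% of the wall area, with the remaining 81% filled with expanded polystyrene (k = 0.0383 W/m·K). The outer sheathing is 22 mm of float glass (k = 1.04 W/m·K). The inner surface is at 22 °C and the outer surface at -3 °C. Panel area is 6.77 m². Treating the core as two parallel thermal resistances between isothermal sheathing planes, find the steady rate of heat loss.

Sheathing layers in series; stud and cavity paths in parallel between them.
R_inner = 0.01/(0.174×6.77) = 0.008489 K/W
R_stud  = 0.165/(0.112×0.19×6.77) = 1.145 K/W
R_cav   = 0.165/(0.0383×0.81×6.77) = 0.7856 K/W
1/R_core = 1/R_stud + 1/R_cav → R_core = 0.466 K/W
R_outer = 0.022/(1.04×6.77) = 0.003125 K/W
R_total = 0.4776 K/W
Q = ΔT/R_total = 25/0.4776

Q ≈ 52.3 W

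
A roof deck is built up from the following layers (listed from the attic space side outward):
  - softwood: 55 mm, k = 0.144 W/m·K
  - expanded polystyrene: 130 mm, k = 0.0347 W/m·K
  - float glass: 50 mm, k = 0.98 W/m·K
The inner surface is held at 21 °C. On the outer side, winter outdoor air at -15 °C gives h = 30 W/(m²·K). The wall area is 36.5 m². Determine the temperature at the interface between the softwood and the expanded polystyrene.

T ≈ 17.7 °C

Series thermal resistances:
R_softwood = L/(kA) = 0.055/(0.144×36.5) = 0.01046 K/W
R_expanded polystyrene = L/(kA) = 0.13/(0.0347×36.5) = 0.1026 K/W
R_float glass = L/(kA) = 0.05/(0.98×36.5) = 0.001398 K/W
R_outer film = 1/(h_o·A) = 1/(30×36.5) = 9.132×10^-4 K/W
R_total = 0.1154 K/W;  Q = ΔT/R_total = 36/0.1154 = 311.9 W
T_interface = T_inner − Q·ΣR(inner→interface) = 21 − 312×0.01046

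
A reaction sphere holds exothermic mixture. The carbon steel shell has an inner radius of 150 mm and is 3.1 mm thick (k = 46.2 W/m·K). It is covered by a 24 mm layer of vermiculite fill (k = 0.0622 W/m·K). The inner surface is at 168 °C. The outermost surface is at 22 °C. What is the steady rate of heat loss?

For a spherical shell R = (1/r₁ − 1/r₂)/(4πk); film R = 1/(h·4πr²). In series:
R_carbon steel shell = (1/0.15 − 1/0.1531)/(4π×46.2) = 2.325×10^-4 K/W
R_vermiculite fill = (1/0.1531 − 1/0.1771)/(4π×0.0622) = 1.132 K/W
R_total = 1.133 K/W
Q = ΔT/R_total = 146/1.133

Q ≈ 129 W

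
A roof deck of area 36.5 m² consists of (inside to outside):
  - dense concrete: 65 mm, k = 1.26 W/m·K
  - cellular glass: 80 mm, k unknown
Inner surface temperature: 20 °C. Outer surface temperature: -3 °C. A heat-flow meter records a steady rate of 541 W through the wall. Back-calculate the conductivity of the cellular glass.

Model the wall as resistances in series:
R_dense concrete = L/(kA) = 0.065/(1.26×36.5) = 0.001413 K/W
Sum of known resistances R_other = 0.001413 K/W
Total R = ΔT/Q = 23/541 = 0.04251 K/W
R_cellular glass = R_total − R_other = 0.0411 K/W
k = L/(R·A) = 0.08/(0.0411×36.5)

k ≈ 0.0533 W/(m·K)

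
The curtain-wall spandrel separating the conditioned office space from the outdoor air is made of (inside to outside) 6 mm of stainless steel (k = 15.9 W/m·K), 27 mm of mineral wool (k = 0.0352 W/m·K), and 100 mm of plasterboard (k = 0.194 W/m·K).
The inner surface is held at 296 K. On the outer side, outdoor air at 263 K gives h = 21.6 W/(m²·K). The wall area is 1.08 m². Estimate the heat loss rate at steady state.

Using the resistance-network approach (series):
R_stainless steel = L/(kA) = 0.006/(15.9×1.08) = 3.494×10^-4 K/W
R_mineral wool = L/(kA) = 0.027/(0.0352×1.08) = 0.7102 K/W
R_plasterboard = L/(kA) = 0.1/(0.194×1.08) = 0.4773 K/W
R_outer film = 1/(h_o·A) = 1/(21.6×1.08) = 0.04287 K/W
R_total = 1.231 K/W
Q = ΔT / R_total = 33 / 1.231

Q ≈ 26.8 W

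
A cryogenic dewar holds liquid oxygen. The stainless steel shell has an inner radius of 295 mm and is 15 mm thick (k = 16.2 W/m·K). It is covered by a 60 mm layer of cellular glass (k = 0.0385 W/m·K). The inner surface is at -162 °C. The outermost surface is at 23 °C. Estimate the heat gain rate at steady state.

Q ≈ 171 W

For a spherical shell R = (1/r₁ − 1/r₂)/(4πk); film R = 1/(h·4πr²). In series:
R_stainless steel shell = (1/0.295 − 1/0.31)/(4π×16.2) = 8.057×10^-4 K/W
R_cellular glass = (1/0.31 − 1/0.37)/(4π×0.0385) = 1.081 K/W
R_total = 1.082 K/W
Q = ΔT/R_total = 185/1.082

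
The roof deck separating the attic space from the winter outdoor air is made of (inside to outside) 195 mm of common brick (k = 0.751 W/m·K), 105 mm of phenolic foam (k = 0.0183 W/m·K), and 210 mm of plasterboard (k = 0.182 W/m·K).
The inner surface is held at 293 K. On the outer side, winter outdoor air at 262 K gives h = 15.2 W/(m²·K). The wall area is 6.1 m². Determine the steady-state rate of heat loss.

Q ≈ 26.2 W

Series thermal resistances:
R_common brick = L/(kA) = 0.195/(0.751×6.1) = 0.04257 K/W
R_phenolic foam = L/(kA) = 0.105/(0.0183×6.1) = 0.9406 K/W
R_plasterboard = L/(kA) = 0.21/(0.182×6.1) = 0.1892 K/W
R_outer film = 1/(h_o·A) = 1/(15.2×6.1) = 0.01079 K/W
R_total = 1.183 K/W
Q = ΔT / R_total = 31 / 1.183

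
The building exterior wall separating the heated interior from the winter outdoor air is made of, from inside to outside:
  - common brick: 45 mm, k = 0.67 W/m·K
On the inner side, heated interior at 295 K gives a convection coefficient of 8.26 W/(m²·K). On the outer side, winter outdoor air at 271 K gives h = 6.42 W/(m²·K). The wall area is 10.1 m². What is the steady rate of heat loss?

Thermal resistances in series:
R_inner film = 1/(h_i·A) = 1/(8.26×10.1) = 0.01199 K/W
R_common brick = L/(kA) = 0.045/(0.67×10.1) = 0.00665 K/W
R_outer film = 1/(h_o·A) = 1/(6.42×10.1) = 0.01542 K/W
R_total = 0.03406 K/W
Q = ΔT / R_total = 24 / 0.03406

Q ≈ 705 W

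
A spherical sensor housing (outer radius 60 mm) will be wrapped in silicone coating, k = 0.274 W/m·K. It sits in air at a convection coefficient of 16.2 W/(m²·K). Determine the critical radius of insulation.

r_cr ≈ 33.8 mm

For a sphere r_cr = 2k/h = 2×0.274/16.2
r_cr = 33.8 mm; since the bare radius (60 mm) is above r_cr, any added insulation will reduce heat loss.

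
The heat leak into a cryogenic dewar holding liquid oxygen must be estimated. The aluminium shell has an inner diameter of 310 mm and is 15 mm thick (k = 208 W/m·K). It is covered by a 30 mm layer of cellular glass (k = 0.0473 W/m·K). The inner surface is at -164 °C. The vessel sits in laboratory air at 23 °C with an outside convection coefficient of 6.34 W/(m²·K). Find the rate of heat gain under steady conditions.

Q ≈ 104 W

For a spherical shell R = (1/r₁ − 1/r₂)/(4πk); film R = 1/(h·4πr²). In series:
R_aluminium shell = (1/0.155 − 1/0.17)/(4π×208) = 2.178×10^-4 K/W
R_cellular glass = (1/0.17 − 1/0.2)/(4π×0.0473) = 1.484 K/W
R_outer film = 1/(h·4πr_o²) = 1/(6.34×4π×0.2²) = 0.3138 K/W
R_total = 1.798 K/W
Q = ΔT/R_total = 187/1.798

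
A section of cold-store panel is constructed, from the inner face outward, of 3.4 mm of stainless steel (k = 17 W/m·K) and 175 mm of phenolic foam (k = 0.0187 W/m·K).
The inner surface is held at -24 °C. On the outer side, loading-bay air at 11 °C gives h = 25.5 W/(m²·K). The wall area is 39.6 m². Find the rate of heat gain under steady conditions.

Q ≈ 147 W

Using the resistance-network approach (series):
R_stainless steel = L/(kA) = 0.0034/(17×39.6) = 5.051×10^-6 K/W
R_phenolic foam = L/(kA) = 0.175/(0.0187×39.6) = 0.2363 K/W
R_outer film = 1/(h_o·A) = 1/(25.5×39.6) = 9.903×10^-4 K/W
R_total = 0.2373 K/W
Q = ΔT / R_total = 35 / 0.2373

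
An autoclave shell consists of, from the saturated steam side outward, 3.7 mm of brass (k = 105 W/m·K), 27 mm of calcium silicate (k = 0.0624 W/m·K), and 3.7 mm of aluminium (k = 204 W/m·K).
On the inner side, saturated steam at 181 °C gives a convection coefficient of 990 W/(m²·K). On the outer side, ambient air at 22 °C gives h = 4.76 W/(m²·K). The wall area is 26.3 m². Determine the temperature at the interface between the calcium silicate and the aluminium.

T ≈ 73.9 °C

Series thermal resistances:
R_inner film = 1/(h_i·A) = 1/(990×26.3) = 3.841×10^-5 K/W
R_brass = L/(kA) = 0.0037/(105×26.3) = 1.34×10^-6 K/W
R_calcium silicate = L/(kA) = 0.027/(0.0624×26.3) = 0.01645 K/W
R_aluminium = L/(kA) = 0.0037/(204×26.3) = 6.896×10^-7 K/W
R_outer film = 1/(h_o·A) = 1/(4.76×26.3) = 0.007988 K/W
R_total = 0.02448 K/W;  Q = ΔT/R_total = 159/0.02448 = 6495 W
T_interface = T_inner − Q·ΣR(inner→interface) = 181 − 6490×0.01649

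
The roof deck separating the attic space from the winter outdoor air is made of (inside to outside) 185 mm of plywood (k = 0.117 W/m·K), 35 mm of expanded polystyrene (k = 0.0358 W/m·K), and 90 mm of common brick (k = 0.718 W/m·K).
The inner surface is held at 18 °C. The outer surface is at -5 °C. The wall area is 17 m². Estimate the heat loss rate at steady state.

Q ≈ 146 W

Thermal resistances in series:
R_plywood = L/(kA) = 0.185/(0.117×17) = 0.09301 K/W
R_expanded polystyrene = L/(kA) = 0.035/(0.0358×17) = 0.05751 K/W
R_common brick = L/(kA) = 0.09/(0.718×17) = 0.007373 K/W
R_total = 0.1579 K/W
Q = ΔT / R_total = 23 / 0.1579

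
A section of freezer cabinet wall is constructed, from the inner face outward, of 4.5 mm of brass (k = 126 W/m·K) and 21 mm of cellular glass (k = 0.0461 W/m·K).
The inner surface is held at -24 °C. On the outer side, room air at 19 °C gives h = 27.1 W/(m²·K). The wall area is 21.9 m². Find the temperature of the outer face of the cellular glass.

T ≈ 15.8 °C

Thermal resistances in series:
R_brass = L/(kA) = 0.0045/(126×21.9) = 1.631×10^-6 K/W
R_cellular glass = L/(kA) = 0.021/(0.0461×21.9) = 0.0208 K/W
R_outer film = 1/(h_o·A) = 1/(27.1×21.9) = 0.001685 K/W
R_total = 0.02249 K/W;  Q = ΔT/R_total = 43/0.02249 = 1912 W
T_interface = T_inner + Q·ΣR(inner→interface) = -24 + 1910×0.0208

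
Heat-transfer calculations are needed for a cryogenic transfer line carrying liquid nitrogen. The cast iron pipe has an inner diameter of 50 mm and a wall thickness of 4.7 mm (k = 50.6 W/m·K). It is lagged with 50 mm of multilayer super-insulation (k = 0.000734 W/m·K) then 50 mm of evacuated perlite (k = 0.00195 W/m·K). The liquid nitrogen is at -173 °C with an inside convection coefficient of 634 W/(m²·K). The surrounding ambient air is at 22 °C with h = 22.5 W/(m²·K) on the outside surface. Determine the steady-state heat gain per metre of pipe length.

For a radial system each layer contributes R = ln(r_out/r_in)/(2πkL); films add R = 1/(hA).
R_inner film = 1/(h_i·2πr₁L) = 1/(634×2π×0.025×1) = 0.01004 K/W
R_cast iron pipe wall = ln(29.7/25)/(2π×50.6×1) = 5.419×10^-4 K/W
R_multilayer super-insulation = ln(79.7/29.7)/(2π×0.000734×1) = 214 K/W
R_evacuated perlite = ln(129.7/79.7)/(2π×0.00195×1) = 39.74 K/W
R_outer film = 1/(h_o·2πr_oL) = 1/(22.5×2π×0.1297×1) = 0.05454 K/W
R_total = 253.8 K/W
Q = ΔT/R_total = 195/253.8

q′ ≈ 0.768 W/m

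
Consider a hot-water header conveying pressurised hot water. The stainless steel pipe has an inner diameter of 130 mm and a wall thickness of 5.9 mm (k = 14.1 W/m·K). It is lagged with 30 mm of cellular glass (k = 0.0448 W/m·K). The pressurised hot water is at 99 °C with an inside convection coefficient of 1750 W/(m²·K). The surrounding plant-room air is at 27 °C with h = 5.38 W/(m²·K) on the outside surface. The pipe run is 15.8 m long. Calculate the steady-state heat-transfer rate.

Per-layer cylindrical resistances, series-summed:
R_inner film = 1/(h_i·2πr₁L) = 1/(1750×2π×0.065×15.8) = 8.855×10^-5 K/W
R_stainless steel pipe wall = ln(70.9/65)/(2π×14.1×15.8) = 6.207×10^-5 K/W
R_cellular glass = ln(100.9/70.9)/(2π×0.0448×15.8) = 0.07934 K/W
R_outer film = 1/(h_o·2πr_oL) = 1/(5.38×2π×0.1009×15.8) = 0.01856 K/W
R_total = 0.09805 K/W
Q = ΔT/R_total = 72/0.09805

Q ≈ 734 W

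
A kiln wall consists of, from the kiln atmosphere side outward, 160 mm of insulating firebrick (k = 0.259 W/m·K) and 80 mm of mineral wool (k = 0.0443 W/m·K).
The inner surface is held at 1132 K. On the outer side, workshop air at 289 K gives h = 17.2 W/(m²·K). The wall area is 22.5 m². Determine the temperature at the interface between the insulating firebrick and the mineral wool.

T ≈ 922 K

Treating each layer as a thermal resistance in series:
R_insulating firebrick = L/(kA) = 0.16/(0.259×22.5) = 0.02746 K/W
R_mineral wool = L/(kA) = 0.08/(0.0443×22.5) = 0.08026 K/W
R_outer film = 1/(h_o·A) = 1/(17.2×22.5) = 0.002584 K/W
R_total = 0.1103 K/W;  Q = ΔT/R_total = 843/0.1103 = 7643 W
T_interface = T_inner − Q·ΣR(inner→interface) = 1132 − 7640×0.02746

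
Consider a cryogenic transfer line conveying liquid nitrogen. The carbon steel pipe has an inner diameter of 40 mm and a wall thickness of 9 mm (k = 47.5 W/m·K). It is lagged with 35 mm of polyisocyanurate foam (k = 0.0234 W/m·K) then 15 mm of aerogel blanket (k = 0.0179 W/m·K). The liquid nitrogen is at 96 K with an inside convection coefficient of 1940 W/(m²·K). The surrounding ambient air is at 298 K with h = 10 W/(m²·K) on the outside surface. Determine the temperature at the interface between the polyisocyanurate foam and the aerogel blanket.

For a radial system each layer contributes R = ln(r_out/r_in)/(2πkL); films add R = 1/(hA).
R_inner film = 1/(h_i·2πr₁L) = 1/(1940×2π×0.02×1) = 0.004102 K/W
R_carbon steel pipe wall = ln(29/20)/(2π×47.5×1) = 0.001245 K/W
R_polyisocyanurate foam = ln(64/29)/(2π×0.0234×1) = 5.384 K/W
R_aerogel blanket = ln(79/64)/(2π×0.0179×1) = 1.872 K/W
R_outer film = 1/(h_o·2πr_oL) = 1/(10×2π×0.079×1) = 0.2015 K/W
R_total = 7.463 K/W
Q = ΔT/R_total = 202/7.463
Q = 27.1 W/m
T_interface = T_inner + Q·ΣR(inner→interface) = 96 + 27.1×5.389

T ≈ 242 K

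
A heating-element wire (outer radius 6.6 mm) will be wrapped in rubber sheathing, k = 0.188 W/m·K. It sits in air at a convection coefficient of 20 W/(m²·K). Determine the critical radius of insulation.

For a cylinder r_cr = k/h = 0.188/20
r_cr = 9.4 mm; since the bare radius (6.6 mm) is below r_cr, adding a thin layer of insulation will *increase* heat loss.

r_cr ≈ 9.4 mm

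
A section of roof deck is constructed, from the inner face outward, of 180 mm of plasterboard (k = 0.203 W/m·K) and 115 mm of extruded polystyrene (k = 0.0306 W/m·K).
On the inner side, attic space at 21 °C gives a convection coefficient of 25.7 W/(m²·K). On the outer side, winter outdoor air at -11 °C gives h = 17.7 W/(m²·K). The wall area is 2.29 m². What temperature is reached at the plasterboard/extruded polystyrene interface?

Thermal resistances in series:
R_inner film = 1/(h_i·A) = 1/(25.7×2.29) = 0.01699 K/W
R_plasterboard = L/(kA) = 0.18/(0.203×2.29) = 0.3872 K/W
R_extruded polystyrene = L/(kA) = 0.115/(0.0306×2.29) = 1.641 K/W
R_outer film = 1/(h_o·A) = 1/(17.7×2.29) = 0.02467 K/W
R_total = 2.07 K/W;  Q = ΔT/R_total = 32/2.07 = 15.46 W
T_interface = T_inner − Q·ΣR(inner→interface) = 21 − 15.5×0.4042

T ≈ 14.8 °C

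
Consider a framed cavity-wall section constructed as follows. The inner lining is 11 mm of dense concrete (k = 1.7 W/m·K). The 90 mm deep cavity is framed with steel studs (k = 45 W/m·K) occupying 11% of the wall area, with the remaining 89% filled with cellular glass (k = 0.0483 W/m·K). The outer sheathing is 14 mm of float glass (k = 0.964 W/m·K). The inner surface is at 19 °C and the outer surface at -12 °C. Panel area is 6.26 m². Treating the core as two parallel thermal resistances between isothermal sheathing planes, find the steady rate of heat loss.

Q ≈ 4970 W

Sheathing layers in series; stud and cavity paths in parallel between them.
R_inner = 0.011/(1.7×6.26) = 0.001034 K/W
R_stud  = 0.09/(45×0.11×6.26) = 0.002904 K/W
R_cav   = 0.09/(0.0483×0.89×6.26) = 0.3344 K/W
1/R_core = 1/R_stud + 1/R_cav → R_core = 0.002879 K/W
R_outer = 0.014/(0.964×6.26) = 0.00232 K/W
R_total = 0.006233 K/W
Q = ΔT/R_total = 31/0.006233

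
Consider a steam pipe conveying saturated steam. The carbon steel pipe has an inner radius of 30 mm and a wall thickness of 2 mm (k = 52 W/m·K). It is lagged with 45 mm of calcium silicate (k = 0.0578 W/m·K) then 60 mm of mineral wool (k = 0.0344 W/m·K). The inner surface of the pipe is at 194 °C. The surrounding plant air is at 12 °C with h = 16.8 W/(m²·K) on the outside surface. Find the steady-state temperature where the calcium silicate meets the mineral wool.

Per-layer cylindrical resistances, series-summed:
R_carbon steel pipe wall = ln(32/30)/(2π×52×1) = 1.975×10^-4 K/W
R_calcium silicate = ln(77/32)/(2π×0.0578×1) = 2.418 K/W
R_mineral wool = ln(137/77)/(2π×0.0344×1) = 2.666 K/W
R_outer film = 1/(h_o·2πr_oL) = 1/(16.8×2π×0.137×1) = 0.06915 K/W
R_total = 5.153 K/W
Q = ΔT/R_total = 182/5.153
Q = 35.3 W/m
T_interface = T_inner − Q·ΣR(inner→interface) = 194 − 35.3×2.418

T ≈ 109 °C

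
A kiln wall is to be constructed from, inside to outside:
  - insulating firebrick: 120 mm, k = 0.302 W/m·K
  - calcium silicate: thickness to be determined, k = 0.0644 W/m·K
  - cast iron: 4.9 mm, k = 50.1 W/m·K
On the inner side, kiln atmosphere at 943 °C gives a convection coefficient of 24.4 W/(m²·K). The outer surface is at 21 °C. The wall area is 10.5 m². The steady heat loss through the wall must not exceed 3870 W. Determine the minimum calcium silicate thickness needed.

L ≈ 133 mm

Treating each layer as a thermal resistance in series:
R_inner film = 1/(h_i·A) = 1/(24.4×10.5) = 0.003903 K/W
R_insulating firebrick = L/(kA) = 0.12/(0.302×10.5) = 0.03784 K/W
R_cast iron = L/(kA) = 0.0049/(50.1×10.5) = 9.315×10^-6 K/W
Sum of the known resistances R_other = 0.04176 K/W
Required total resistance R_tot = ΔT/Q_allow = 922/3870 = 0.2382 K/W
R_calcium silicate = R_tot − R_other = 0.1965 K/W
L = R·k·A = 0.1965×0.0644×10.5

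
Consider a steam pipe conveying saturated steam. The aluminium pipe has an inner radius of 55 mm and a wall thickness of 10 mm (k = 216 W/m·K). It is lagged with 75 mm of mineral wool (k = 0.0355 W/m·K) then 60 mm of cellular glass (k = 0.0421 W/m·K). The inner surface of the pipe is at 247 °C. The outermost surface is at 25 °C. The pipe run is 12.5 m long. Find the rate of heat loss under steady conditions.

Cylindrical conduction, so R = ln(r₂/r₁)/(2πkL) per layer, in series:
R_aluminium pipe wall = ln(65/55)/(2π×216×12.5) = 9.847×10^-6 K/W
R_mineral wool = ln(140/65)/(2π×0.0355×12.5) = 0.2752 K/W
R_cellular glass = ln(200/140)/(2π×0.0421×12.5) = 0.1079 K/W
R_total = 0.3831 K/W
Q = ΔT/R_total = 222/0.3831

Q ≈ 580 W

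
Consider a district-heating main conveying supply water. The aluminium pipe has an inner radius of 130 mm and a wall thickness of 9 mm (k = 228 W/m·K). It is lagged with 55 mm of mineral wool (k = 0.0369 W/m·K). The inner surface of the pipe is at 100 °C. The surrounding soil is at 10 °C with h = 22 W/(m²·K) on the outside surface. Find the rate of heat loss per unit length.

q′ ≈ 61 W/m

For a radial system each layer contributes R = ln(r_out/r_in)/(2πkL); films add R = 1/(hA).
R_aluminium pipe wall = ln(139/130)/(2π×228×1) = 4.673×10^-5 K/W
R_mineral wool = ln(194/139)/(2π×0.0369×1) = 1.438 K/W
R_outer film = 1/(h_o·2πr_oL) = 1/(22×2π×0.194×1) = 0.03729 K/W
R_total = 1.475 K/W
Q = ΔT/R_total = 90/1.475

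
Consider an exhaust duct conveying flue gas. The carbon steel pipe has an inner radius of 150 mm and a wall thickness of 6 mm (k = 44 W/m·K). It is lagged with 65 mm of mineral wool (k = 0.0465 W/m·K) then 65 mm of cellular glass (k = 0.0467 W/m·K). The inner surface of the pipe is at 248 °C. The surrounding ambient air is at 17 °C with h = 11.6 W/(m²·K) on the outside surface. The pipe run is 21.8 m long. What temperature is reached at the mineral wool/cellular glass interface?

T ≈ 118 °C

Radial resistances (cylindrical: R_cond = ln(r_o/r_i)/(2πkL), R_conv = 1/(h·2πrL)):
R_carbon steel pipe wall = ln(156/150)/(2π×44×21.8) = 6.508×10^-6 K/W
R_mineral wool = ln(221/156)/(2π×0.0465×21.8) = 0.05469 K/W
R_cellular glass = ln(286/221)/(2π×0.0467×21.8) = 0.04031 K/W
R_outer film = 1/(h_o·2πr_oL) = 1/(11.6×2π×0.286×21.8) = 0.002201 K/W
R_total = 0.0972 K/W
Q = ΔT/R_total = 231/0.0972
Q = 2380 W
T_interface = T_inner − Q·ΣR(inner→interface) = 248 − 2380×0.05469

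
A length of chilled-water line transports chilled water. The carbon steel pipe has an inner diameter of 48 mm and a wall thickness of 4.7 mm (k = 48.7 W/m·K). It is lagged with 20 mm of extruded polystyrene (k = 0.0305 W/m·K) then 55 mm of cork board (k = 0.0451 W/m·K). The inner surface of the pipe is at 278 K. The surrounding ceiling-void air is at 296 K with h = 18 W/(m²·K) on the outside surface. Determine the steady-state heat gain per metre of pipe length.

q′ ≈ 3.27 W/m

Radial resistances (cylindrical: R_cond = ln(r_o/r_i)/(2πkL), R_conv = 1/(h·2πrL)):
R_carbon steel pipe wall = ln(28.7/24)/(2π×48.7×1) = 5.845×10^-4 K/W
R_extruded polystyrene = ln(48.7/28.7)/(2π×0.0305×1) = 2.759 K/W
R_cork board = ln(103.7/48.7)/(2π×0.0451×1) = 2.667 K/W
R_outer film = 1/(h_o·2πr_oL) = 1/(18×2π×0.1037×1) = 0.08526 K/W
R_total = 5.512 K/W
Q = ΔT/R_total = 18/5.512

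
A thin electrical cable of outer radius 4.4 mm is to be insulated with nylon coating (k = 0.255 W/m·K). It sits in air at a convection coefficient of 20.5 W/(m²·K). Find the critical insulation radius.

r_cr ≈ 12.4 mm

For a cylinder r_cr = k/h = 0.255/20.5
r_cr = 12.4 mm; since the bare radius (4.4 mm) is below r_cr, adding a thin layer of insulation will *increase* heat loss.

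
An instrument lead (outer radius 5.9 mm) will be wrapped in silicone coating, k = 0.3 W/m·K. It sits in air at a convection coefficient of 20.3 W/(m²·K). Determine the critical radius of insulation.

For a cylinder r_cr = k/h = 0.3/20.3
r_cr = 14.8 mm; since the bare radius (5.9 mm) is below r_cr, adding a thin layer of insulation will *increase* heat loss.

r_cr ≈ 14.8 mm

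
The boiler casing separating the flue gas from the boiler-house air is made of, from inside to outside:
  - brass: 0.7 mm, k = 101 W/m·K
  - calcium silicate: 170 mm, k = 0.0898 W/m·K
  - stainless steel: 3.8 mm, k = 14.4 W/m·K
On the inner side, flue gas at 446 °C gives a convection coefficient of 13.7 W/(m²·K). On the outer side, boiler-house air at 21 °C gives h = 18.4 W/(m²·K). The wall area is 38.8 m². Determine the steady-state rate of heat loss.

Model the wall as resistances in series:
R_inner film = 1/(h_i·A) = 1/(13.7×38.8) = 0.001881 K/W
R_brass = L/(kA) = 0.0007/(101×38.8) = 1.786×10^-7 K/W
R_calcium silicate = L/(kA) = 0.17/(0.0898×38.8) = 0.04879 K/W
R_stainless steel = L/(kA) = 0.0038/(14.4×38.8) = 6.801×10^-6 K/W
R_outer film = 1/(h_o·A) = 1/(18.4×38.8) = 0.001401 K/W
R_total = 0.05208 K/W
Q = ΔT / R_total = 425 / 0.05208

Q ≈ 8160 W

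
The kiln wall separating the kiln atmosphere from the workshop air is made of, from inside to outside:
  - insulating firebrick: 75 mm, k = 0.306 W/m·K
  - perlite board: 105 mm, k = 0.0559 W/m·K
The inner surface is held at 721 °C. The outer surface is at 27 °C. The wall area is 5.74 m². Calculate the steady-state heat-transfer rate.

Q ≈ 1880 W

Thermal resistances in series:
R_insulating firebrick = L/(kA) = 0.075/(0.306×5.74) = 0.0427 K/W
R_perlite board = L/(kA) = 0.105/(0.0559×5.74) = 0.3272 K/W
R_total = 0.3699 K/W
Q = ΔT / R_total = 694 / 0.3699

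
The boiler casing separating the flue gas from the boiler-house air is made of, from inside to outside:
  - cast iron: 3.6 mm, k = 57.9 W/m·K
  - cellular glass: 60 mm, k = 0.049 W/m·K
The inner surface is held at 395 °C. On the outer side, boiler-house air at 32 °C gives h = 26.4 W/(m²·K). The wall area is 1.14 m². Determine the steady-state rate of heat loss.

Model the wall as resistances in series:
R_cast iron = L/(kA) = 0.0036/(57.9×1.14) = 5.454×10^-5 K/W
R_cellular glass = L/(kA) = 0.06/(0.049×1.14) = 1.074 K/W
R_outer film = 1/(h_o·A) = 1/(26.4×1.14) = 0.03323 K/W
R_total = 1.107 K/W
Q = ΔT / R_total = 363 / 1.107

Q ≈ 328 W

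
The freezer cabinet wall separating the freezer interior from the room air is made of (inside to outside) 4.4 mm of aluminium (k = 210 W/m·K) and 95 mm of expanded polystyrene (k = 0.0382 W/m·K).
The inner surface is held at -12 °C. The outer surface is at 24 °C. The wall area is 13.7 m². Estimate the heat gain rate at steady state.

Treating each layer as a thermal resistance in series:
R_aluminium = L/(kA) = 0.0044/(210×13.7) = 1.529×10^-6 K/W
R_expanded polystyrene = L/(kA) = 0.095/(0.0382×13.7) = 0.1815 K/W
R_total = 0.1815 K/W
Q = ΔT / R_total = 36 / 0.1815

Q ≈ 198 W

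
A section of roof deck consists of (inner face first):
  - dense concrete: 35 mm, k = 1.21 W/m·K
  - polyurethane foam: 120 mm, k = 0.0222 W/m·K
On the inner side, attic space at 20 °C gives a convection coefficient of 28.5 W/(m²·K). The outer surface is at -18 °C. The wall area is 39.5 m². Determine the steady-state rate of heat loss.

Thermal resistances in series:
R_inner film = 1/(h_i·A) = 1/(28.5×39.5) = 8.883×10^-4 K/W
R_dense concrete = L/(kA) = 0.035/(1.21×39.5) = 7.323×10^-4 K/W
R_polyurethane foam = L/(kA) = 0.12/(0.0222×39.5) = 0.1368 K/W
R_total = 0.1385 K/W
Q = ΔT / R_total = 38 / 0.1385

Q ≈ 274 W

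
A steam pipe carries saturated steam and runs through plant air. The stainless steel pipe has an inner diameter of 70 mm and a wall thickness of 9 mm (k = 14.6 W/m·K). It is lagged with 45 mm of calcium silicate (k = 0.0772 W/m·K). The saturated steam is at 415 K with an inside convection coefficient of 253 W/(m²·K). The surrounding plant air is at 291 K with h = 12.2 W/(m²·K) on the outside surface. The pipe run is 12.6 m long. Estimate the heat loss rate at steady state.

Q ≈ 965 W

Treating each annulus and film as a series resistance:
R_inner film = 1/(h_i·2πr₁L) = 1/(253×2π×0.035×12.6) = 0.001426 K/W
R_stainless steel pipe wall = ln(44/35)/(2π×14.6×12.6) = 1.98×10^-4 K/W
R_calcium silicate = ln(89/44)/(2π×0.0772×12.6) = 0.1153 K/W
R_outer film = 1/(h_o·2πr_oL) = 1/(12.2×2π×0.089×12.6) = 0.01163 K/W
R_total = 0.1285 K/W
Q = ΔT/R_total = 124/0.1285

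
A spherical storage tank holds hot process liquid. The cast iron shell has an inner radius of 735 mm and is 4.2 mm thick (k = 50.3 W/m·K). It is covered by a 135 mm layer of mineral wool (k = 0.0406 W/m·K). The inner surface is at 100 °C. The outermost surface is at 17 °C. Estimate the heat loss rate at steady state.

Q ≈ 203 W

Radial (spherical) resistances in series:
R_cast iron shell = (1/0.735 − 1/0.7392)/(4π×50.3) = 1.223×10^-5 K/W
R_mineral wool = (1/0.7392 − 1/0.8742)/(4π×0.0406) = 0.4095 K/W
R_total = 0.4095 K/W
Q = ΔT/R_total = 83/0.4095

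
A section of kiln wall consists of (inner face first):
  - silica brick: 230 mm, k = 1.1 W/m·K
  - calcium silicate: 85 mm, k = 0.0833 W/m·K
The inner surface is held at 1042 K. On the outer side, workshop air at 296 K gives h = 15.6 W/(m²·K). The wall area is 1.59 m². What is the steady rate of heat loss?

Q ≈ 917 W

Treating each layer as a thermal resistance in series:
R_silica brick = L/(kA) = 0.23/(1.1×1.59) = 0.1315 K/W
R_calcium silicate = L/(kA) = 0.085/(0.0833×1.59) = 0.6418 K/W
R_outer film = 1/(h_o·A) = 1/(15.6×1.59) = 0.04032 K/W
R_total = 0.8136 K/W
Q = ΔT / R_total = 746 / 0.8136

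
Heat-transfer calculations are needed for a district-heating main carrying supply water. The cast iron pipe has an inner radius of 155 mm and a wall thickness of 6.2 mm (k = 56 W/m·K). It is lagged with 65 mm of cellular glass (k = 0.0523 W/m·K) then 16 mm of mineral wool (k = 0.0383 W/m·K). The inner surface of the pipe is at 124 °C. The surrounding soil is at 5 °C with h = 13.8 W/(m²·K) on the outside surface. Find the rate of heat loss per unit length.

q′ ≈ 87.3 W/m

For a radial system each layer contributes R = ln(r_out/r_in)/(2πkL); films add R = 1/(hA).
R_cast iron pipe wall = ln(161.2/155)/(2π×56×1) = 1.115×10^-4 K/W
R_cellular glass = ln(226.2/161.2)/(2π×0.0523×1) = 1.031 K/W
R_mineral wool = ln(242.2/226.2)/(2π×0.0383×1) = 0.284 K/W
R_outer film = 1/(h_o·2πr_oL) = 1/(13.8×2π×0.2422×1) = 0.04762 K/W
R_total = 1.363 K/W
Q = ΔT/R_total = 119/1.363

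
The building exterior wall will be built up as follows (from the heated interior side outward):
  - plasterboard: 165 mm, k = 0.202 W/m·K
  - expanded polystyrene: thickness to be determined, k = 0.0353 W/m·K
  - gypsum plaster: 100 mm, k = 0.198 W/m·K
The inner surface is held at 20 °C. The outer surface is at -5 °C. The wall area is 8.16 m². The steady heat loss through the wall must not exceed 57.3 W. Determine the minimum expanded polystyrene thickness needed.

L ≈ 79 mm

Series thermal resistances:
R_plasterboard = L/(kA) = 0.165/(0.202×8.16) = 0.1001 K/W
R_gypsum plaster = L/(kA) = 0.1/(0.198×8.16) = 0.06189 K/W
Sum of the known resistances R_other = 0.162 K/W
Required total resistance R_tot = ΔT/Q_allow = 25/57.3 = 0.4363 K/W
R_expanded polystyrene = R_tot − R_other = 0.2743 K/W
L = R·k·A = 0.2743×0.0353×8.16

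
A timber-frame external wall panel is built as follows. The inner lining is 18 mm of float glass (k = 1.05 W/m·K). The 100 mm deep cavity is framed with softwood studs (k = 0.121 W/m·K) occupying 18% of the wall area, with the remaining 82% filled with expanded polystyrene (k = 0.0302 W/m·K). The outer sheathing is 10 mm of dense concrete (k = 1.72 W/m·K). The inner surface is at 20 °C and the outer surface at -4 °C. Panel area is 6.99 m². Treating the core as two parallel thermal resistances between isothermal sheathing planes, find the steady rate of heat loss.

Sheathing layers in series; stud and cavity paths in parallel between them.
R_inner = 0.018/(1.05×6.99) = 0.002452 K/W
R_stud  = 0.1/(0.121×0.18×6.99) = 0.6568 K/W
R_cav   = 0.1/(0.0302×0.82×6.99) = 0.5777 K/W
1/R_core = 1/R_stud + 1/R_cav → R_core = 0.3074 K/W
R_outer = 0.01/(1.72×6.99) = 8.318×10^-4 K/W
R_total = 0.3107 K/W
Q = ΔT/R_total = 24/0.3107

Q ≈ 77.3 W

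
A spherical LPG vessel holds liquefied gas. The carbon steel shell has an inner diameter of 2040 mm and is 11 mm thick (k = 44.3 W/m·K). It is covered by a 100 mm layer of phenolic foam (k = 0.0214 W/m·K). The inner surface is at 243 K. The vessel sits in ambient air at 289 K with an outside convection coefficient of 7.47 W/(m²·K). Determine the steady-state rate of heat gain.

Spherical conduction: R = (1/r_in − 1/r_out)/(4πk) per layer; series-sum.
R_carbon steel shell = (1/1.02 − 1/1.031)/(4π×44.3) = 1.879×10^-5 K/W
R_phenolic foam = (1/1.031 − 1/1.131)/(4π×0.0214) = 0.3189 K/W
R_outer film = 1/(h·4πr_o²) = 1/(7.47×4π×1.131²) = 0.008328 K/W
R_total = 0.3272 K/W
Q = ΔT/R_total = 46/0.3272

Q ≈ 141 W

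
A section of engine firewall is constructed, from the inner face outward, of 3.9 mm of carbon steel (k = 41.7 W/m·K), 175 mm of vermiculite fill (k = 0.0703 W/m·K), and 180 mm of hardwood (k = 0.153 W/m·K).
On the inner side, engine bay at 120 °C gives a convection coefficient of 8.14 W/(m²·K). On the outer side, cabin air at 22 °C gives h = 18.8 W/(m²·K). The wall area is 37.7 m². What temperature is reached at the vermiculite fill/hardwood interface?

Thermal resistances in series:
R_inner film = 1/(h_i·A) = 1/(8.14×37.7) = 0.003259 K/W
R_carbon steel = L/(kA) = 0.0039/(41.7×37.7) = 2.481×10^-6 K/W
R_vermiculite fill = L/(kA) = 0.175/(0.0703×37.7) = 0.06603 K/W
R_hardwood = L/(kA) = 0.18/(0.153×37.7) = 0.03121 K/W
R_outer film = 1/(h_o·A) = 1/(18.8×37.7) = 0.001411 K/W
R_total = 0.1019 K/W;  Q = ΔT/R_total = 98/0.1019 = 961.7 W
T_interface = T_inner − Q·ΣR(inner→interface) = 120 − 962×0.06929

T ≈ 53.4 °C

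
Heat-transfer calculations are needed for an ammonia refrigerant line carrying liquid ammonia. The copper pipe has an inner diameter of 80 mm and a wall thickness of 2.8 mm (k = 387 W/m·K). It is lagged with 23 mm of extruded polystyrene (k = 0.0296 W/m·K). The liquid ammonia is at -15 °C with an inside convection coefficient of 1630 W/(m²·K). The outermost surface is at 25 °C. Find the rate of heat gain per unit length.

q′ ≈ 17.3 W/m

For a radial system each layer contributes R = ln(r_out/r_in)/(2πkL); films add R = 1/(hA).
R_inner film = 1/(h_i·2πr₁L) = 1/(1630×2π×0.04×1) = 0.002441 K/W
R_copper pipe wall = ln(42.8/40)/(2π×387×1) = 2.782×10^-5 K/W
R_extruded polystyrene = ln(65.8/42.8)/(2π×0.0296×1) = 2.312 K/W
R_total = 2.315 K/W
Q = ΔT/R_total = 40/2.315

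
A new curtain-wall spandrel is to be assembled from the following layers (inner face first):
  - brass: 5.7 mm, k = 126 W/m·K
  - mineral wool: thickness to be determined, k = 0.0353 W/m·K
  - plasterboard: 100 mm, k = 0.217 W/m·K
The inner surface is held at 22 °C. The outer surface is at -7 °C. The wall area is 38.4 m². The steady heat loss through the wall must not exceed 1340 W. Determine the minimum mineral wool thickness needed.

L ≈ 13.1 mm

Series thermal resistances:
R_brass = L/(kA) = 0.0057/(126×38.4) = 1.178×10^-6 K/W
R_plasterboard = L/(kA) = 0.1/(0.217×38.4) = 0.012 K/W
Sum of the known resistances R_other = 0.012 K/W
Required total resistance R_tot = ΔT/Q_allow = 29/1340 = 0.02164 K/W
R_mineral wool = R_tot − R_other = 0.00964 K/W
L = R·k·A = 0.00964×0.0353×38.4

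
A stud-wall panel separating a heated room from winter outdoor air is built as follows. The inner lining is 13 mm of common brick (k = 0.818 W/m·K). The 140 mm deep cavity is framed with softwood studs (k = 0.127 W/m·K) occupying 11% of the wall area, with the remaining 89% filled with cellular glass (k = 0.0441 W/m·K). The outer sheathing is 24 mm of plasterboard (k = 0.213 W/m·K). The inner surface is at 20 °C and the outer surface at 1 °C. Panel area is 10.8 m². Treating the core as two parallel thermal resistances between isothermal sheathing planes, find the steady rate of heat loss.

Sheathing layers in series; stud and cavity paths in parallel between them.
R_inner = 0.013/(0.818×10.8) = 0.001472 K/W
R_stud  = 0.14/(0.127×0.11×10.8) = 0.9279 K/W
R_cav   = 0.14/(0.0441×0.89×10.8) = 0.3303 K/W
1/R_core = 1/R_stud + 1/R_cav → R_core = 0.2436 K/W
R_outer = 0.024/(0.213×10.8) = 0.01043 K/W
R_total = 0.2555 K/W
Q = ΔT/R_total = 19/0.2555

Q ≈ 74.4 W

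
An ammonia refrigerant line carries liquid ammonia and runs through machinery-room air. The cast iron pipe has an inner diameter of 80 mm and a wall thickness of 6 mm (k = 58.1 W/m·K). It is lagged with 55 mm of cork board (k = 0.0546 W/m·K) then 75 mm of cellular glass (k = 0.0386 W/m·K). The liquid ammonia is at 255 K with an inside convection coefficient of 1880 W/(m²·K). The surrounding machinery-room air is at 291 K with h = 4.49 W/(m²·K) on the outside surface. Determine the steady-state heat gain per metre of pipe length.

Radial resistances (cylindrical: R_cond = ln(r_o/r_i)/(2πkL), R_conv = 1/(h·2πrL)):
R_inner film = 1/(h_i·2πr₁L) = 1/(1880×2π×0.04×1) = 0.002116 K/W
R_cast iron pipe wall = ln(46/40)/(2π×58.1×1) = 3.829×10^-4 K/W
R_cork board = ln(101/46)/(2π×0.0546×1) = 2.293 K/W
R_cellular glass = ln(176/101)/(2π×0.0386×1) = 2.29 K/W
R_outer film = 1/(h_o·2πr_oL) = 1/(4.49×2π×0.176×1) = 0.2014 K/W
R_total = 4.786 K/W
Q = ΔT/R_total = 36/4.786

q′ ≈ 7.52 W/m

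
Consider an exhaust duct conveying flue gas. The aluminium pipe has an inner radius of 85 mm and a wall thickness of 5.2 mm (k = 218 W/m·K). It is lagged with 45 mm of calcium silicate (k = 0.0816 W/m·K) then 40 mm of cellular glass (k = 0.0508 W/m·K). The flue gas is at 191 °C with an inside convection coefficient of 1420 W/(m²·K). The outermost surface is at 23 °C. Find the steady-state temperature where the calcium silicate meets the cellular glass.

T ≈ 108 °C

Per-layer cylindrical resistances, series-summed:
R_inner film = 1/(h_i·2πr₁L) = 1/(1420×2π×0.085×1) = 0.001319 K/W
R_aluminium pipe wall = ln(90.2/85)/(2π×218×1) = 4.335×10^-5 K/W
R_calcium silicate = ln(135.2/90.2)/(2π×0.0816×1) = 0.7894 K/W
R_cellular glass = ln(175.2/135.2)/(2π×0.0508×1) = 0.812 K/W
R_total = 1.603 K/W
Q = ΔT/R_total = 168/1.603
Q = 105 W/m
T_interface = T_inner − Q·ΣR(inner→interface) = 191 − 105×0.7908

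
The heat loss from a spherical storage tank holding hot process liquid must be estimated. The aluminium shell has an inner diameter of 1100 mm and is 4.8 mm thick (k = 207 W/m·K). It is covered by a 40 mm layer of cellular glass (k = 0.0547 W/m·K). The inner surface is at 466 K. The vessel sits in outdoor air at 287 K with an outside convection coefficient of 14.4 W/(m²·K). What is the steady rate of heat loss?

Each spherical layer contributes R = (1/r_i − 1/r_o)/(4πk):
R_aluminium shell = (1/0.55 − 1/0.5548)/(4π×207) = 6.047×10^-6 K/W
R_cellular glass = (1/0.5548 − 1/0.5948)/(4π×0.0547) = 0.1763 K/W
R_outer film = 1/(h·4πr_o²) = 1/(14.4×4π×0.5948²) = 0.01562 K/W
R_total = 0.192 K/W
Q = ΔT/R_total = 179/0.192

Q ≈ 932 W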